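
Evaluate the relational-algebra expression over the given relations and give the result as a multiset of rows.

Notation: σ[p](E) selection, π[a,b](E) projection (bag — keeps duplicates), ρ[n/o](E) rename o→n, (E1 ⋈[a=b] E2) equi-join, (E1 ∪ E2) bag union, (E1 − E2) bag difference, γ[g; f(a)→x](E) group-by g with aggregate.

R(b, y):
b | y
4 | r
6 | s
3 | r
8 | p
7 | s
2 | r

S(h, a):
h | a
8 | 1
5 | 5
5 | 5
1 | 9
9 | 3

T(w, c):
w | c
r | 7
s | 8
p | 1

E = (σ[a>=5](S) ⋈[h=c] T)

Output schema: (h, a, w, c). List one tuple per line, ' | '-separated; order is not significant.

Subexpression sizes:
  S → 5
  σ[a>=5](S) → 3
  T → 3
  (σ[a>=5](S) ⋈[h=c] T) → 1

== RESULT ==
h | a | w | c
1 | 9 | p | 1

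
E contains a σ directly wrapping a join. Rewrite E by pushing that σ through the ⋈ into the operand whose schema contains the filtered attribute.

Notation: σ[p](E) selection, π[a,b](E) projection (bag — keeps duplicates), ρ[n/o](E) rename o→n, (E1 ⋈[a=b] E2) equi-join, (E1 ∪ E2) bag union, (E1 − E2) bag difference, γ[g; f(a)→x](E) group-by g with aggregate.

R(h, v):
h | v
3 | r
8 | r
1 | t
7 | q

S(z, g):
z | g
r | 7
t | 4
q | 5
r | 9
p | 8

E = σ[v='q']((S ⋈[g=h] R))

σ filters on v, owned by the right side.
E' = (S ⋈[g=h] σ[v='q'](R))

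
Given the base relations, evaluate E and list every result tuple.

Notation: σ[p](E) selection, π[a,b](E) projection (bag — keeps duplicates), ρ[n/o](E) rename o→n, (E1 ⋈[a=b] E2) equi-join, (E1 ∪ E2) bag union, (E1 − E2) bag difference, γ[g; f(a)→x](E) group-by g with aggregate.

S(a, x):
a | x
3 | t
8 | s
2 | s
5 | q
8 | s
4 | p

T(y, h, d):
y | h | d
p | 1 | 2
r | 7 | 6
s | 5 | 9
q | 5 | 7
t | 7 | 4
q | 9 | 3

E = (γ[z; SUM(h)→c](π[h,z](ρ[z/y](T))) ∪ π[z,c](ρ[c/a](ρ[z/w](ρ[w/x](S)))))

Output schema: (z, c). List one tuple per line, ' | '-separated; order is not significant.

Subexpression sizes:
  T → 6
  ρ[z/y](T) → 6
  π[h,z](ρ[z/y](T)) → 6
  γ[z; SUM(h)→c](π[h,z](ρ[z/y](T))) → 5
  S → 6
  ρ[w/x](S) → 6
  ρ[z/w](ρ[w/x](S)) → 6
  ρ[c/a](ρ[z/w](ρ[w/x](S))) → 6
  π[z,c](ρ[c/a](ρ[z/w](ρ[w/x](S)))) → 6
  (γ[z; SUM(h)→c](π[h,z](ρ[z/y](T))) ∪ π[z,c](ρ[c/a](ρ[z/w](ρ[w/x](S))))) → 11

== RESULT ==
z | c
p | 1
p | 4
q | 5
q | 14
r | 7
s | 2
s | 5
s | 8
s | 8
t | 3
t | 7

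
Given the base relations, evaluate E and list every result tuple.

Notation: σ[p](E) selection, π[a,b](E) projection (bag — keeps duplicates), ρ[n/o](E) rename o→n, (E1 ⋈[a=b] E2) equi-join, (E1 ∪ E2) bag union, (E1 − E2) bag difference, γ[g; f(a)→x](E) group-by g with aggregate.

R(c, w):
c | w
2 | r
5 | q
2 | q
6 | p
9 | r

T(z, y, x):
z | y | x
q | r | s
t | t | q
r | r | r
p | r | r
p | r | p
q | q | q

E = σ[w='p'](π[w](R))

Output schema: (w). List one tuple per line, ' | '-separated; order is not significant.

Per-node cardinality:
  R → 5
  π[w](R) → 5
  σ[w='p'](π[w](R)) → 1

== RESULT ==
w
p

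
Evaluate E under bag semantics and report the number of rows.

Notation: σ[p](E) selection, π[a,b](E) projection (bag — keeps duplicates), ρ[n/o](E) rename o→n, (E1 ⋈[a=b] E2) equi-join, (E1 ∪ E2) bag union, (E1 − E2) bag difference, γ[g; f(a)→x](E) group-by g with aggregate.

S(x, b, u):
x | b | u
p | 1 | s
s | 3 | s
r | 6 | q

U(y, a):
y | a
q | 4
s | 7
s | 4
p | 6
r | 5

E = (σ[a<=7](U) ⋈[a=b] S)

Row counts bottom-up:
  U → 5
  σ[a<=7](U) → 5
  S → 3
  (σ[a<=7](U) ⋈[a=b] S) → 1

|E| = 1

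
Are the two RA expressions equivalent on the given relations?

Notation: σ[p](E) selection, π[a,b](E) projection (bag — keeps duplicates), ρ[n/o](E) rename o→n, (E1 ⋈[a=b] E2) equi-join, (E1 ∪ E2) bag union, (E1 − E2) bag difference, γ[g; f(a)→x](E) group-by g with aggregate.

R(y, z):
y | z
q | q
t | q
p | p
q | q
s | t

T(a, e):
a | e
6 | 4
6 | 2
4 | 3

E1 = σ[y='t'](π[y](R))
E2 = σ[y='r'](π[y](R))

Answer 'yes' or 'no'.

E1 per-node cardinality:
  R → 5
  π[y](R) → 5
  σ[y='t'](π[y](R)) → 1
E2 per-node cardinality:
  R → 5
  π[y](R) → 5
  σ[y='r'](π[y](R)) → 0

E1 result:
y
t
E2 result:
y
(0 rows)
Witness: ('t',) appears 1× in E1 but 0× in E2.

no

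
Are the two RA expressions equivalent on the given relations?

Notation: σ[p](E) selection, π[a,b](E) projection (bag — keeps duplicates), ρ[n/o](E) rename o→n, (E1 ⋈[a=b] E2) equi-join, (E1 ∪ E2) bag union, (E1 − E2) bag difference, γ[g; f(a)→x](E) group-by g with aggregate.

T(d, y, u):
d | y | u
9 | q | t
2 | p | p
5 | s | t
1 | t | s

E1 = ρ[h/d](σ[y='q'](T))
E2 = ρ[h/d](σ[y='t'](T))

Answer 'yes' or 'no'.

E1 subexpression sizes:
  T → 4
  σ[y='q'](T) → 1
  ρ[h/d](σ[y='q'](T)) → 1
E2 subexpression sizes:
  T → 4
  σ[y='t'](T) → 1
  ρ[h/d](σ[y='t'](T)) → 1

E1 result:
h | y | u
9 | q | t
E2 result:
h | y | u
1 | t | s
Witness: (1, 't', 's') appears 0× in E1 but 1× in E2.

no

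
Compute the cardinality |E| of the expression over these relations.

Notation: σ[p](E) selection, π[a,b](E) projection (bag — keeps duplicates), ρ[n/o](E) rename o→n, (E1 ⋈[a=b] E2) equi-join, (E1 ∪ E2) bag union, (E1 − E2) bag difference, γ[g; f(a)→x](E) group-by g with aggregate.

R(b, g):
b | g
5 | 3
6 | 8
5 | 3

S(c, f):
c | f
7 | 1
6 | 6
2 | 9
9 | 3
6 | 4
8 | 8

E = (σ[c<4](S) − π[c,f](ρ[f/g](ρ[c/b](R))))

Per-node cardinality:
  S → 6
  σ[c<4](S) → 1
  R → 3
  ρ[c/b](R) → 3
  ρ[f/g](ρ[c/b](R)) → 3
  π[c,f](ρ[f/g](ρ[c/b](R))) → 3
  (σ[c<4](S) − π[c,f](ρ[f/g](ρ[c/b](R)))) → 1

|E| = 1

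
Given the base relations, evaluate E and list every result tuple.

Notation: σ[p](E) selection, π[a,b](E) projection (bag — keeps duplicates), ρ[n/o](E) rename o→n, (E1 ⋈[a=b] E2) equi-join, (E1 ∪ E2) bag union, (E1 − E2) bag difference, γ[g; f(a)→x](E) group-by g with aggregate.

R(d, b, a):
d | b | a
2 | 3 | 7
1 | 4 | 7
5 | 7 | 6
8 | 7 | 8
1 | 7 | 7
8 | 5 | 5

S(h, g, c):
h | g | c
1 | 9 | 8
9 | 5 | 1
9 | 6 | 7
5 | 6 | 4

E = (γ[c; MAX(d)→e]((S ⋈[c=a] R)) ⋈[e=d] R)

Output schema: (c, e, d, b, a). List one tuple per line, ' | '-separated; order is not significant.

Row counts bottom-up:
  S → 4
  R → 6
  (S ⋈[c=a] R) → 4
  γ[c; MAX(d)→e]((S ⋈[c=a] R)) → 2
  R → 6
  (γ[c; MAX(d)→e]((S ⋈[c=a] R)) ⋈[e=d] R) → 3

== RESULT ==
c | e | d | b | a
7 | 2 | 2 | 3 | 7
8 | 8 | 8 | 5 | 5
8 | 8 | 8 | 7 | 8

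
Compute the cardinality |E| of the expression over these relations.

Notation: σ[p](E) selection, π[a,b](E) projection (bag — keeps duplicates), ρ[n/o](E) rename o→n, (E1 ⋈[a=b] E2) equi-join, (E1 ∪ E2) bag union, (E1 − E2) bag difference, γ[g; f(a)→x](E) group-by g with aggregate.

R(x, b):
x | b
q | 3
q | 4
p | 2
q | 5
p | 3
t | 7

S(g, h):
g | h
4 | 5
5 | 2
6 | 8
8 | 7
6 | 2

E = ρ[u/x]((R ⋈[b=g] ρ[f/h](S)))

Per-node cardinality:
  R → 6
  S → 5
  ρ[f/h](S) → 5
  (R ⋈[b=g] ρ[f/h](S)) → 2
  ρ[u/x]((R ⋈[b=g] ρ[f/h](S))) → 2

|E| = 2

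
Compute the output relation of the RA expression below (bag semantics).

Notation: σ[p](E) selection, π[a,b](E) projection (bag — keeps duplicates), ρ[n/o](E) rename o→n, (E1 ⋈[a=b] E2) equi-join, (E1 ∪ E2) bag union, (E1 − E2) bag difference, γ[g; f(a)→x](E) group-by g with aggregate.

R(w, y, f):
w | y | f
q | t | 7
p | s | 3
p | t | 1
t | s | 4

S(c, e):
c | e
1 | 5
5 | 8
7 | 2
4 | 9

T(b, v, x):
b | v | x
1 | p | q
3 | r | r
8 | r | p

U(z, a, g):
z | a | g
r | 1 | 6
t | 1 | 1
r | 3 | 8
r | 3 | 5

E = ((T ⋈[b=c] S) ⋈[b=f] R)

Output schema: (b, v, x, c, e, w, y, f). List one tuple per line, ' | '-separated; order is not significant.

Per-node cardinality:
  T → 3
  S → 4
  (T ⋈[b=c] S) → 1
  R → 4
  ((T ⋈[b=c] S) ⋈[b=f] R) → 1

== RESULT ==
b | v | x | c | e | w | y | f
1 | p | q | 1 | 5 | p | t | 1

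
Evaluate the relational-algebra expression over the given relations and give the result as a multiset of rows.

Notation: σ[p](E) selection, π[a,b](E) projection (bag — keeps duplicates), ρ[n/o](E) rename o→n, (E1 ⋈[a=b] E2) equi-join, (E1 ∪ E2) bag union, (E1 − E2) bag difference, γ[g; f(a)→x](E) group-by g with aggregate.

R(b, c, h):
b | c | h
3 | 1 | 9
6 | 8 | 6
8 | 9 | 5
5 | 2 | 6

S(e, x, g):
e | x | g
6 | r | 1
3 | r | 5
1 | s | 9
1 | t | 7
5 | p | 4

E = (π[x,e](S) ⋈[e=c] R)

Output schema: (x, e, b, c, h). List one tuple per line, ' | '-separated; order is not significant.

Row counts bottom-up:
  S → 5
  π[x,e](S) → 5
  R → 4
  (π[x,e](S) ⋈[e=c] R) → 2

== RESULT ==
x | e | b | c | h
s | 1 | 3 | 1 | 9
t | 1 | 3 | 1 | 9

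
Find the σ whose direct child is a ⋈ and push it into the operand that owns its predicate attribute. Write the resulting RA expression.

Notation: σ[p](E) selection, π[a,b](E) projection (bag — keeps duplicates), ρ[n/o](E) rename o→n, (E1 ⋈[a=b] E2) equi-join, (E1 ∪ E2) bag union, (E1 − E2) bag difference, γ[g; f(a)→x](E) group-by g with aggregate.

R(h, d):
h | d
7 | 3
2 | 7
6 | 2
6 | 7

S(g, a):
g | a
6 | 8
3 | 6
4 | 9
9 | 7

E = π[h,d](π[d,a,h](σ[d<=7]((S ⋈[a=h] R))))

σ filters on d, owned by the right side.
E' = π[h,d](π[d,a,h]((S ⋈[a=h] σ[d<=7](R))))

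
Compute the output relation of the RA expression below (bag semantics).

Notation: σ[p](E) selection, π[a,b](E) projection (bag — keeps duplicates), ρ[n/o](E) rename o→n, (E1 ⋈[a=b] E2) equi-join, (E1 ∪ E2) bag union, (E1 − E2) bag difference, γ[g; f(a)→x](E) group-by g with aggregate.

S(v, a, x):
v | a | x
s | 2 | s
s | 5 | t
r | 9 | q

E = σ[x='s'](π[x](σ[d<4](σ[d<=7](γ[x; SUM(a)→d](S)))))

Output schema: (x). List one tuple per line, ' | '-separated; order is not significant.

Row counts bottom-up:
  S → 3
  γ[x; SUM(a)→d](S) → 3
  σ[d<=7](γ[x; SUM(a)→d](S)) → 2
  σ[d<4](σ[d<=7](γ[x; SUM(a)→d](S))) → 1
  π[x](σ[d<4](σ[d<=7](γ[x; SUM(a)→d](S)))) → 1
  σ[x='s'](π[x](σ[d<4](σ[d<=7](γ[x; SUM(a)→d](S))))) → 1

== RESULT ==
x
s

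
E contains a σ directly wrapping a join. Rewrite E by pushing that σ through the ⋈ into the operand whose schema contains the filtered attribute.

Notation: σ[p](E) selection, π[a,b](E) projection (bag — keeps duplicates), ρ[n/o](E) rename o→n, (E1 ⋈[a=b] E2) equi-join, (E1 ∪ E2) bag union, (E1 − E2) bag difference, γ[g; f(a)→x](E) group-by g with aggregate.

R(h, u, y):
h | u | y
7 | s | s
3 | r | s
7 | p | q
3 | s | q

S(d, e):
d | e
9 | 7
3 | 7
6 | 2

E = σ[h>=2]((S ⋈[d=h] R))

σ filters on h, owned by the right side.
E' = (S ⋈[d=h] σ[h>=2](R))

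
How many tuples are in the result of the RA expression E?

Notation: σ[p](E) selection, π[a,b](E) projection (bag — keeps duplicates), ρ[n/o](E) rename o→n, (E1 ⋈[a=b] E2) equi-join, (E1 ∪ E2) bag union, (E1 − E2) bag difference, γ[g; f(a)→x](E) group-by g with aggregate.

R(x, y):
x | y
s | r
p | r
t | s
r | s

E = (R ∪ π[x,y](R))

Row counts bottom-up:
  R → 4
  R → 4
  π[x,y](R) → 4
  (R ∪ π[x,y](R)) → 8

|E| = 8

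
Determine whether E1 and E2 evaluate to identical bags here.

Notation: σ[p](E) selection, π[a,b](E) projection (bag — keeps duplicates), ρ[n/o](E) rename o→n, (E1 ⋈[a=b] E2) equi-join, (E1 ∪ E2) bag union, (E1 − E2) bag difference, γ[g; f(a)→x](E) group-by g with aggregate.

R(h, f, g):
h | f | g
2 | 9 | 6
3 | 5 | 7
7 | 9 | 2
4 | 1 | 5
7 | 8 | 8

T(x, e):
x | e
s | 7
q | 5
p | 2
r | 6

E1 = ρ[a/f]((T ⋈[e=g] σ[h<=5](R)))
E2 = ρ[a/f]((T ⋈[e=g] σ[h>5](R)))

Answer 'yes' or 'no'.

E1 stepwise |·|:
  T → 4
  R → 5
  σ[h<=5](R) → 3
  (T ⋈[e=g] σ[h<=5](R)) → 3
  ρ[a/f]((T ⋈[e=g] σ[h<=5](R))) → 3
E2 stepwise |·|:
  T → 4
  R → 5
  σ[h>5](R) → 2
  (T ⋈[e=g] σ[h>5](R)) → 1
  ρ[a/f]((T ⋈[e=g] σ[h>5](R))) → 1

E1 result:
x | e | h | a | g
q | 5 | 4 | 1 | 5
r | 6 | 2 | 9 | 6
s | 7 | 3 | 5 | 7
E2 result:
x | e | h | a | g
p | 2 | 7 | 9 | 2
Witness: ('q', 5, 4, 1, 5) appears 1× in E1 but 0× in E2.

no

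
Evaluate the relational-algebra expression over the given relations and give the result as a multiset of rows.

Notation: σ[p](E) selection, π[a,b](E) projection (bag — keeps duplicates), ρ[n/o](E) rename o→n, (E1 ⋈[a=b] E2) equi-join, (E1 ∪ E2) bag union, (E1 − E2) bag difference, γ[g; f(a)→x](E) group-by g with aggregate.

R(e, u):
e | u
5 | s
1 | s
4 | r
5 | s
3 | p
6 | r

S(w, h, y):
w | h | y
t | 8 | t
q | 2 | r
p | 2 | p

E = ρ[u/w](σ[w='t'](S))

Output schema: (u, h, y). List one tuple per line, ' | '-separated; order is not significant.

Per-node cardinality:
  S → 3
  σ[w='t'](S) → 1
  ρ[u/w](σ[w='t'](S)) → 1

== RESULT ==
u | h | y
t | 8 | t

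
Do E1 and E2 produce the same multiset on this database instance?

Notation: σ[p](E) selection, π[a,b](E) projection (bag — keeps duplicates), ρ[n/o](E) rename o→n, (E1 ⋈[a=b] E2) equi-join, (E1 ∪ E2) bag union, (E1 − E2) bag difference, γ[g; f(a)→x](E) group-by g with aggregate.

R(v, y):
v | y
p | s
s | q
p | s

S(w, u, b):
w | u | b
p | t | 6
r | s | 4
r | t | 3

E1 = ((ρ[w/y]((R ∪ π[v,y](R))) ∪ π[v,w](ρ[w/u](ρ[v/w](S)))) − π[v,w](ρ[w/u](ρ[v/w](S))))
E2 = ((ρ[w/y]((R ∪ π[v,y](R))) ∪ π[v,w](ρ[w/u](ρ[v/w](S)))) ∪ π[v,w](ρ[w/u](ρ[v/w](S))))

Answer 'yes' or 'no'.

E1 per-node cardinality:
  R → 3
  R → 3
  π[v,y](R) → 3
  (R ∪ π[v,y](R)) → 6
  ρ[w/y]((R ∪ π[v,y](R))) → 6
  S → 3
  ρ[v/w](S) → 3
  ρ[w/u](ρ[v/w](S)) → 3
  π[v,w](ρ[w/u](ρ[v/w](S))) → 3
  (ρ[w/y]((R ∪ π[v,y](R))) ∪ π[v,w](ρ[w/u](ρ[v/w](S)))) → 9
  S → 3
  ρ[v/w](S) → 3
  ρ[w/u](ρ[v/w](S)) → 3
  π[v,w](ρ[w/u](ρ[v/w](S))) → 3
  ((ρ[w/y]((R ∪ π[v,y](R))) ∪ π[v,w](ρ[w/u](ρ[v/w](S)))) − π[v,w](ρ[w/u](ρ[v/w](S)))) → 6
E2 per-node cardinality:
  R → 3
  R → 3
  π[v,y](R) → 3
  (R ∪ π[v,y](R)) → 6
  ρ[w/y]((R ∪ π[v,y](R))) → 6
  S → 3
  ρ[v/w](S) → 3
  ρ[w/u](ρ[v/w](S)) → 3
  π[v,w](ρ[w/u](ρ[v/w](S))) → 3
  (ρ[w/y]((R ∪ π[v,y](R))) ∪ π[v,w](ρ[w/u](ρ[v/w](S)))) → 9
  S → 3
  ρ[v/w](S) → 3
  ρ[w/u](ρ[v/w](S)) → 3
  π[v,w](ρ[w/u](ρ[v/w](S))) → 3
  ((ρ[w/y]((R ∪ π[v,y](R))) ∪ π[v,w](ρ[w/u](ρ[v/w](S)))) ∪ π[v,w](ρ[w/u](ρ[v/w](S)))) → 12

E1 result:
v | w
p | s
p | s
p | s
p | s
s | q
s | q
E2 result:
v | w
p | s
p | s
p | s
p | s
p | t
p | t
r | s
r | s
r | t
r | t
s | q
s | q
Witness: ('r', 's') appears 0× in E1 but 2× in E2.

no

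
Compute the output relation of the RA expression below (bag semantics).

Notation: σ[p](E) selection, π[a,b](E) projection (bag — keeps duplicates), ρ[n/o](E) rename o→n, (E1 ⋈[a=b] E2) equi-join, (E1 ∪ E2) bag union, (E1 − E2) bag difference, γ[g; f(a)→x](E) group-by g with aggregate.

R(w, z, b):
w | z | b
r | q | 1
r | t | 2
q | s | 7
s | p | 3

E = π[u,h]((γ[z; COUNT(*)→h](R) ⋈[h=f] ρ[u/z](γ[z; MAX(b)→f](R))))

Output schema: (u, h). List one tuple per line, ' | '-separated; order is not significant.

Row counts bottom-up:
  R → 4
  γ[z; COUNT(*)→h](R) → 4
  R → 4
  γ[z; MAX(b)→f](R) → 4
  ρ[u/z](γ[z; MAX(b)→f](R)) → 4
  (γ[z; COUNT(*)→h](R) ⋈[h=f] ρ[u/z](γ[z; MAX(b)→f](R))) → 4
  π[u,h]((γ[z; COUNT(*)→h](R) ⋈[h=f] ρ[u/z](γ[z; MAX(b)→f](R)))) → 4

== RESULT ==
u | h
q | 1
q | 1
q | 1
q | 1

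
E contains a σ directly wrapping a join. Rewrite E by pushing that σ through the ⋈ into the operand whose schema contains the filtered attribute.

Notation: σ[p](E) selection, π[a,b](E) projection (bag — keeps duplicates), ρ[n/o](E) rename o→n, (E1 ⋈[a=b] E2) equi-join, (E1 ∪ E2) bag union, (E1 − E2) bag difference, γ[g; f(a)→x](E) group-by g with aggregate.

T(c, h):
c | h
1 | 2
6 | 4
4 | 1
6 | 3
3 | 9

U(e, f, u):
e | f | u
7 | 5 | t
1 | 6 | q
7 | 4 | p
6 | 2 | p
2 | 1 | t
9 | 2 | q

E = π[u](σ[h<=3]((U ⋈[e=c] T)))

σ filters on h, owned by the right side.
E' = π[u]((U ⋈[e=c] σ[h<=3](T)))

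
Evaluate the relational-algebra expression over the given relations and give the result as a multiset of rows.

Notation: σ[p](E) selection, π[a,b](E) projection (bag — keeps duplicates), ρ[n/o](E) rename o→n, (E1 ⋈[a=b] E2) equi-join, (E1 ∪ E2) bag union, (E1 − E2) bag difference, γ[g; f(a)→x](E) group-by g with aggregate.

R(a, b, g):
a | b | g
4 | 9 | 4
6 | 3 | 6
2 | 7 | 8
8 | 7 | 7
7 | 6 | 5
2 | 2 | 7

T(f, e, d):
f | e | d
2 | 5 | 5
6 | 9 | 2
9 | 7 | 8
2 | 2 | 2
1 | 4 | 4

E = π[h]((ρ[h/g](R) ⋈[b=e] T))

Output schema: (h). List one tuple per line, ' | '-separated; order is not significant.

Per-node cardinality:
  R → 6
  ρ[h/g](R) → 6
  T → 5
  (ρ[h/g](R) ⋈[b=e] T) → 4
  π[h]((ρ[h/g](R) ⋈[b=e] T)) → 4

== RESULT ==
h
4
7
7
8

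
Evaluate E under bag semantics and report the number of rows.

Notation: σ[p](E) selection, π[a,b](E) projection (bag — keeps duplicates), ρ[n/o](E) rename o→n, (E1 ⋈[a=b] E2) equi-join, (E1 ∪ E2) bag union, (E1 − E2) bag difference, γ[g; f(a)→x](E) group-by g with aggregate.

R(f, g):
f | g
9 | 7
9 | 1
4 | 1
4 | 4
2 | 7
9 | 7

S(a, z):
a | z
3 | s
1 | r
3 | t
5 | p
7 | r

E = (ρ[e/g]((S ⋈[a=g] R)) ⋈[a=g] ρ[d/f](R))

Subexpression sizes:
  S → 5
  R → 6
  (S ⋈[a=g] R) → 5
  ρ[e/g]((S ⋈[a=g] R)) → 5
  R → 6
  ρ[d/f](R) → 6
  (ρ[e/g]((S ⋈[a=g] R)) ⋈[a=g] ρ[d/f](R)) → 13

|E| = 13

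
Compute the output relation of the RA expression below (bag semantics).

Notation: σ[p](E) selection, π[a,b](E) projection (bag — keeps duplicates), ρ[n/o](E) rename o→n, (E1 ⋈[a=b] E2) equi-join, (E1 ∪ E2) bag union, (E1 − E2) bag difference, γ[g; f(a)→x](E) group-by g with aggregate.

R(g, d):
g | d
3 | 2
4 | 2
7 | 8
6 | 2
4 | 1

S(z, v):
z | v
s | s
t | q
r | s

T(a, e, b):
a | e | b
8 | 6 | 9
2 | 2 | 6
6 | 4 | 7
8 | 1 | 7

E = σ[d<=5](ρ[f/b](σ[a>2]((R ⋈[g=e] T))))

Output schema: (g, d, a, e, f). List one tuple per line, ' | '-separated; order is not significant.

Subexpression sizes:
  R → 5
  T → 4
  (R ⋈[g=e] T) → 3
  σ[a>2]((R ⋈[g=e] T)) → 3
  ρ[f/b](σ[a>2]((R ⋈[g=e] T))) → 3
  σ[d<=5](ρ[f/b](σ[a>2]((R ⋈[g=e] T)))) → 3

== RESULT ==
g | d | a | e | f
4 | 1 | 6 | 4 | 7
4 | 2 | 6 | 4 | 7
6 | 2 | 8 | 6 | 9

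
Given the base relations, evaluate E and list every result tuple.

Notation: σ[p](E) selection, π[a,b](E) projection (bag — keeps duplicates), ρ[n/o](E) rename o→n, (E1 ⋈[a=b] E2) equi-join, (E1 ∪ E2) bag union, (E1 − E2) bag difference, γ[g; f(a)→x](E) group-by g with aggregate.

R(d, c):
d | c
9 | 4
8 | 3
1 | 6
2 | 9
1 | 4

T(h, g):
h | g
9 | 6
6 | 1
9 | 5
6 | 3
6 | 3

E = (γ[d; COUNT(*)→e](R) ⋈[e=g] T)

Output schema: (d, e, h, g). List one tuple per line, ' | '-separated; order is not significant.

Per-node cardinality:
  R → 5
  γ[d; COUNT(*)→e](R) → 4
  T → 5
  (γ[d; COUNT(*)→e](R) ⋈[e=g] T) → 3

== RESULT ==
d | e | h | g
2 | 1 | 6 | 1
8 | 1 | 6 | 1
9 | 1 | 6 | 1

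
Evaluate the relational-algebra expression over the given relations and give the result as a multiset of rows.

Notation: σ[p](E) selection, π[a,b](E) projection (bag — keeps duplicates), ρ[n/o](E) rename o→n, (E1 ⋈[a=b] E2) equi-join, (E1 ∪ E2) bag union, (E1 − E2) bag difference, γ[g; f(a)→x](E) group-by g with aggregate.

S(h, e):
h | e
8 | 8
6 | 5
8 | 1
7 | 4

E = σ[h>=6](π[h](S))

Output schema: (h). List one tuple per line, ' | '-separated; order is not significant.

Subexpression sizes:
  S → 4
  π[h](S) → 4
  σ[h>=6](π[h](S)) → 4

== RESULT ==
h
6
7
8
8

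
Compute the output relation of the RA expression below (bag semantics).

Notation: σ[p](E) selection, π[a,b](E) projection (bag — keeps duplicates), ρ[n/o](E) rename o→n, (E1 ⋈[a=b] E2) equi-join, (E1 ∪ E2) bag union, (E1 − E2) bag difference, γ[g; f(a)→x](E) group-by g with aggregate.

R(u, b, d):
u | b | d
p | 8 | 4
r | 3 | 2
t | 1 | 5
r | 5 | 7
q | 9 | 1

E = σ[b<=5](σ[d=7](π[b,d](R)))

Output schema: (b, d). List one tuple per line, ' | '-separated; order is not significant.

Subexpression sizes:
  R → 5
  π[b,d](R) → 5
  σ[d=7](π[b,d](R)) → 1
  σ[b<=5](σ[d=7](π[b,d](R))) → 1

== RESULT ==
b | d
5 | 7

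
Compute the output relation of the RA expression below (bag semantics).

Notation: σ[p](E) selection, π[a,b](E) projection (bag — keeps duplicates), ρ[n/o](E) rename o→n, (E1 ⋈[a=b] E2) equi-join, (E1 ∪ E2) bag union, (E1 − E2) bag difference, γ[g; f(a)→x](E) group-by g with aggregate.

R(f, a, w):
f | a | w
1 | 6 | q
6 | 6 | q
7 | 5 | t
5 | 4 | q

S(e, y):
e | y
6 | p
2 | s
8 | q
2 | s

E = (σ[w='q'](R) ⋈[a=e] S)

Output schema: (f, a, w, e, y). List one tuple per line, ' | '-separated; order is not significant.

Row counts bottom-up:
  R → 4
  σ[w='q'](R) → 3
  S → 4
  (σ[w='q'](R) ⋈[a=e] S) → 2

== RESULT ==
f | a | w | e | y
1 | 6 | q | 6 | p
6 | 6 | q | 6 | p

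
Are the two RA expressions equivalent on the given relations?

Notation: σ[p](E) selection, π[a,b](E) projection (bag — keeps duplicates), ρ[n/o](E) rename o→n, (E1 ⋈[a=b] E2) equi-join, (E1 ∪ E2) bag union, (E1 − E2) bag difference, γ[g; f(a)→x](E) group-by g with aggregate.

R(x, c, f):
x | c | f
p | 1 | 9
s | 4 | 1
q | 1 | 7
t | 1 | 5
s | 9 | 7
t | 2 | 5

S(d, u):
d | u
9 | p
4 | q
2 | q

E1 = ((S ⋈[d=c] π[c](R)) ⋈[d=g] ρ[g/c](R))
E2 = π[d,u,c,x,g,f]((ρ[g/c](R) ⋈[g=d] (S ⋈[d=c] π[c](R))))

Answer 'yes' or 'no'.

E1 per-node cardinality:
  S → 3
  R → 6
  π[c](R) → 6
  (S ⋈[d=c] π[c](R)) → 3
  R → 6
  ρ[g/c](R) → 6
  ((S ⋈[d=c] π[c](R)) ⋈[d=g] ρ[g/c](R)) → 3
E2 per-node cardinality:
  R → 6
  ρ[g/c](R) → 6
  S → 3
  R → 6
  π[c](R) → 6
  (S ⋈[d=c] π[c](R)) → 3
  (ρ[g/c](R) ⋈[g=d] (S ⋈[d=c] π[c](R))) → 3
  π[d,u,c,x,g,f]((ρ[g/c](R) ⋈[g=d] (S ⋈[d=c] π[c](R)))) → 3

E1 and E2 produce the same multiset:
d | u | c | x | g | f
2 | q | 2 | t | 2 | 5
4 | q | 4 | s | 4 | 1
9 | p | 9 | s | 9 | 7

yes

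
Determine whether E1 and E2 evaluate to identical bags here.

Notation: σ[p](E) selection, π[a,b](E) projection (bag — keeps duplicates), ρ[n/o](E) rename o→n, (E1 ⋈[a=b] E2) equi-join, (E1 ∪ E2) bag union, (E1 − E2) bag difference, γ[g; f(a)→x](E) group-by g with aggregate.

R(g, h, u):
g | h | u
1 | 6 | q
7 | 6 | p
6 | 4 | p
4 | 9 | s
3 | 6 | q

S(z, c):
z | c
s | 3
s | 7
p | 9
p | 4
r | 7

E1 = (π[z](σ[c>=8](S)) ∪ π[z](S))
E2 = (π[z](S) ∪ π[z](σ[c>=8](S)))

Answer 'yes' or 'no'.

E1 per-node cardinality:
  S → 5
  σ[c>=8](S) → 1
  π[z](σ[c>=8](S)) → 1
  S → 5
  π[z](S) → 5
  (π[z](σ[c>=8](S)) ∪ π[z](S)) → 6
E2 per-node cardinality:
  S → 5
  π[z](S) → 5
  S → 5
  σ[c>=8](S) → 1
  π[z](σ[c>=8](S)) → 1
  (π[z](S) ∪ π[z](σ[c>=8](S))) → 6

E1 and E2 produce the same multiset:
z
p
p
p
r
s
s

yes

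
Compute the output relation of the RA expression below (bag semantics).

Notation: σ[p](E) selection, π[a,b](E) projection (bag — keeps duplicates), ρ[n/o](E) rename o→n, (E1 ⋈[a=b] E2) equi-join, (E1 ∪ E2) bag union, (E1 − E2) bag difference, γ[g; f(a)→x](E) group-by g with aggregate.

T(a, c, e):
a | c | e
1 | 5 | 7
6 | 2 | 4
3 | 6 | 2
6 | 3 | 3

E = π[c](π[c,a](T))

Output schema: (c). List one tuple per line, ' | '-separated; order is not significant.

Stepwise |·|:
  T → 4
  π[c,a](T) → 4
  π[c](π[c,a](T)) → 4

== RESULT ==
c
2
3
5
6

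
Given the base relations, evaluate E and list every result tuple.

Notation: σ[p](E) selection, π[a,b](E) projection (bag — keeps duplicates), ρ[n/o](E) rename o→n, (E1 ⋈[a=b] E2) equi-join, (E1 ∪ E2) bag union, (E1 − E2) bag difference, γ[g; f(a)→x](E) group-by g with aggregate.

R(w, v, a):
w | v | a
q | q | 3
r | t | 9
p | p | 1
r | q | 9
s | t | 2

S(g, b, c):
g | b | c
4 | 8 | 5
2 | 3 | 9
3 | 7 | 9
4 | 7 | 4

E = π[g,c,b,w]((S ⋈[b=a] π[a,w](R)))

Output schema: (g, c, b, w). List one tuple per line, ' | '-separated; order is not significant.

Subexpression sizes:
  S → 4
  R → 5
  π[a,w](R) → 5
  (S ⋈[b=a] π[a,w](R)) → 1
  π[g,c,b,w]((S ⋈[b=a] π[a,w](R))) → 1

== RESULT ==
g | c | b | w
2 | 9 | 3 | q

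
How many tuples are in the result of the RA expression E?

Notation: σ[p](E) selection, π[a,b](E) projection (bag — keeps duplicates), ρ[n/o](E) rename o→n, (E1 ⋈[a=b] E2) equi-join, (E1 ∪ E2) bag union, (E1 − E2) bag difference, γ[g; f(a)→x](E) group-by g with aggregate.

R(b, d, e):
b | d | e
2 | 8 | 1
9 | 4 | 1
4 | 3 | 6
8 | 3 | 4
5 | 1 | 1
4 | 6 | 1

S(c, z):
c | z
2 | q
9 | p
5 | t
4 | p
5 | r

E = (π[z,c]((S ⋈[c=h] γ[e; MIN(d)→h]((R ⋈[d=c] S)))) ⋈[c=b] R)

Per-node cardinality:
  S → 5
  R → 6
  S → 5
  (R ⋈[d=c] S) → 1
  γ[e; MIN(d)→h]((R ⋈[d=c] S)) → 1
  (S ⋈[c=h] γ[e; MIN(d)→h]((R ⋈[d=c] S))) → 1
  π[z,c]((S ⋈[c=h] γ[e; MIN(d)→h]((R ⋈[d=c] S)))) → 1
  R → 6
  (π[z,c]((S ⋈[c=h] γ[e; MIN(d)→h]((R ⋈[d=c] S)))) ⋈[c=b] R) → 2

|E| = 2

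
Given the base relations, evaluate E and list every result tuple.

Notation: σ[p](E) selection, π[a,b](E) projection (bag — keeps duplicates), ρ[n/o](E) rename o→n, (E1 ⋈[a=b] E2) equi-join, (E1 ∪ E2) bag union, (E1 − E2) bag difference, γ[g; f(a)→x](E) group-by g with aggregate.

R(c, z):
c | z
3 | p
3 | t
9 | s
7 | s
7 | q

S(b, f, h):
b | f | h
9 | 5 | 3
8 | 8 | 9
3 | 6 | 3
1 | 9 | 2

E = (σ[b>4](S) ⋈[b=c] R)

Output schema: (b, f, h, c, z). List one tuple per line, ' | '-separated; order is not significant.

Per-node cardinality:
  S → 4
  σ[b>4](S) → 2
  R → 5
  (σ[b>4](S) ⋈[b=c] R) → 1

== RESULT ==
b | f | h | c | z
9 | 5 | 3 | 9 | s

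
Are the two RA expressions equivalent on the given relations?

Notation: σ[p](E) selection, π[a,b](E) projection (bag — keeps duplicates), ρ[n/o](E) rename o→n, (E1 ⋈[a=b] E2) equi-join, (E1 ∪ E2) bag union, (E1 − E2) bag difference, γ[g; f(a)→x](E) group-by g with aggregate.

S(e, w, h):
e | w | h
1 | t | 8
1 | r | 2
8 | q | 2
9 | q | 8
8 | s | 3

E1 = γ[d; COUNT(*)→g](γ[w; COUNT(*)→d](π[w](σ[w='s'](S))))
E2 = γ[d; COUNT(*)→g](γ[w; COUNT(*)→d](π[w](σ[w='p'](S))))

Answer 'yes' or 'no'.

E1 per-node cardinality:
  S → 5
  σ[w='s'](S) → 1
  π[w](σ[w='s'](S)) → 1
  γ[w; COUNT(*)→d](π[w](σ[w='s'](S))) → 1
  γ[d; COUNT(*)→g](γ[w; COUNT(*)→d](π[w](σ[w='s'](S)))) → 1
E2 per-node cardinality:
  S → 5
  σ[w='p'](S) → 0
  π[w](σ[w='p'](S)) → 0
  γ[w; COUNT(*)→d](π[w](σ[w='p'](S))) → 0
  γ[d; COUNT(*)→g](γ[w; COUNT(*)→d](π[w](σ[w='p'](S)))) → 0

E1 result:
d | g
1 | 1
E2 result:
d | g
(0 rows)
Witness: (1, 1) appears 1× in E1 but 0× in E2.

no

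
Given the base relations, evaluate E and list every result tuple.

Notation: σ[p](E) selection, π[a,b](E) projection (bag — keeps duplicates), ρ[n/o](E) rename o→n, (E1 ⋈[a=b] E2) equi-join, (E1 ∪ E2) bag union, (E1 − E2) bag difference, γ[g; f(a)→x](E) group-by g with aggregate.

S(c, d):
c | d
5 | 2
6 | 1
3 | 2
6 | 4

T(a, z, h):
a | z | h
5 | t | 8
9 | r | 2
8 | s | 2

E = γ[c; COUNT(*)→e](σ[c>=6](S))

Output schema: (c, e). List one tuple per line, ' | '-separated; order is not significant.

Subexpression sizes:
  S → 4
  σ[c>=6](S) → 2
  γ[c; COUNT(*)→e](σ[c>=6](S)) → 1

== RESULT ==
c | e
6 | 2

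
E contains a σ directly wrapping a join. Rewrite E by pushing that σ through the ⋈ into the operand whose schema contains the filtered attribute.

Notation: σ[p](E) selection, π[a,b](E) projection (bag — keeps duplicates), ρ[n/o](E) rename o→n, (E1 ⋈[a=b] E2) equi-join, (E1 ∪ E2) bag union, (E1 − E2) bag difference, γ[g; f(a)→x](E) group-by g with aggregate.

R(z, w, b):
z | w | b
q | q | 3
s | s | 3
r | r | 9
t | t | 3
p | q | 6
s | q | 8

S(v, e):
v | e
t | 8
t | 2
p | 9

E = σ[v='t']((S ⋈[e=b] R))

σ filters on v, owned by the left side.
E' = (σ[v='t'](S) ⋈[e=b] R)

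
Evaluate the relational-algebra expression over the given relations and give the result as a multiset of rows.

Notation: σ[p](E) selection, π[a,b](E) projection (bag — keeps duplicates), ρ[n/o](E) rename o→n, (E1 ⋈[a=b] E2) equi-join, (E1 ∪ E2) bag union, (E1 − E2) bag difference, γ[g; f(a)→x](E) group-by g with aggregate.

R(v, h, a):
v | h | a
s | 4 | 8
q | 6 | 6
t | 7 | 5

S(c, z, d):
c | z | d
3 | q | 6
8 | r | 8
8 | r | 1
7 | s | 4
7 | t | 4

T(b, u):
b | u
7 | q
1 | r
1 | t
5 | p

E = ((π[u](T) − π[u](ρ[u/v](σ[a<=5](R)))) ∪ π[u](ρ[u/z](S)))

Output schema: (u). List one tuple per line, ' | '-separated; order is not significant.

Row counts bottom-up:
  T → 4
  π[u](T) → 4
  R → 3
  σ[a<=5](R) → 1
  ρ[u/v](σ[a<=5](R)) → 1
  π[u](ρ[u/v](σ[a<=5](R))) → 1
  (π[u](T) − π[u](ρ[u/v](σ[a<=5](R)))) → 3
  S → 5
  ρ[u/z](S) → 5
  π[u](ρ[u/z](S)) → 5
  ((π[u](T) − π[u](ρ[u/v](σ[a<=5](R)))) ∪ π[u](ρ[u/z](S))) → 8

== RESULT ==
u
p
q
q
r
r
r
s
t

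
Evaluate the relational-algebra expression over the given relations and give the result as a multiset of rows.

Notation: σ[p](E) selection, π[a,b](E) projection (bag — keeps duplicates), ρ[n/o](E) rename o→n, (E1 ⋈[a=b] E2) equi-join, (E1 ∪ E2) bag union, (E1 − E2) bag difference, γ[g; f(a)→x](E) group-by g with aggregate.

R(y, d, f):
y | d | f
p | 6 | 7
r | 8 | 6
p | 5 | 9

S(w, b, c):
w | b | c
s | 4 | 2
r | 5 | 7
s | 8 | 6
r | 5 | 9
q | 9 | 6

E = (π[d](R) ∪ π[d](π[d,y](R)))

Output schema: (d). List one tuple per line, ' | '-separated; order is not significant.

Row counts bottom-up:
  R → 3
  π[d](R) → 3
  R → 3
  π[d,y](R) → 3
  π[d](π[d,y](R)) → 3
  (π[d](R) ∪ π[d](π[d,y](R))) → 6

== RESULT ==
d
5
5
6
6
8
8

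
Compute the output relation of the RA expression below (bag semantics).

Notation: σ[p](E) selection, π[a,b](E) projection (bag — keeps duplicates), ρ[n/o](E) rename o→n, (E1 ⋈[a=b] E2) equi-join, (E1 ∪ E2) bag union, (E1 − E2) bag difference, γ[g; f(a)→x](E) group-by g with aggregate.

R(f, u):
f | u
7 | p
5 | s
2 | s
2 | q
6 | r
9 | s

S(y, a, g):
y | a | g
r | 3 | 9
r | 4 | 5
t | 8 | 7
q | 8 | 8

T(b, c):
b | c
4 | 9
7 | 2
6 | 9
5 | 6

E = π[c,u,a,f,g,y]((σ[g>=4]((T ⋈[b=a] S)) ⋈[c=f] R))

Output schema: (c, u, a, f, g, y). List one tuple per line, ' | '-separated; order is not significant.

Row counts bottom-up:
  T → 4
  S → 4
  (T ⋈[b=a] S) → 1
  σ[g>=4]((T ⋈[b=a] S)) → 1
  R → 6
  (σ[g>=4]((T ⋈[b=a] S)) ⋈[c=f] R) → 1
  π[c,u,a,f,g,y]((σ[g>=4]((T ⋈[b=a] S)) ⋈[c=f] R)) → 1

== RESULT ==
c | u | a | f | g | y
9 | s | 4 | 9 | 5 | r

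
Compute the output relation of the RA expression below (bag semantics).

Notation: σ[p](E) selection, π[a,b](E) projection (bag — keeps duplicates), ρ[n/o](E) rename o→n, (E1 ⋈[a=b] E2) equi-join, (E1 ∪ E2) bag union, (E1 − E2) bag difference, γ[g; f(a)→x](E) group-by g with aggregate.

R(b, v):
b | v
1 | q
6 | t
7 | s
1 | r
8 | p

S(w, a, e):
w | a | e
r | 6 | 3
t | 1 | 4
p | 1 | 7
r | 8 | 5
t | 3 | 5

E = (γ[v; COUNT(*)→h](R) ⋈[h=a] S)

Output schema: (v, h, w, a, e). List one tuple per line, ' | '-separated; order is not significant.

Row counts bottom-up:
  R → 5
  γ[v; COUNT(*)→h](R) → 5
  S → 5
  (γ[v; COUNT(*)→h](R) ⋈[h=a] S) → 10

== RESULT ==
v | h | w | a | e
p | 1 | p | 1 | 7
p | 1 | t | 1 | 4
q | 1 | p | 1 | 7
q | 1 | t | 1 | 4
r | 1 | p | 1 | 7
r | 1 | t | 1 | 4
s | 1 | p | 1 | 7
s | 1 | t | 1 | 4
t | 1 | p | 1 | 7
t | 1 | t | 1 | 4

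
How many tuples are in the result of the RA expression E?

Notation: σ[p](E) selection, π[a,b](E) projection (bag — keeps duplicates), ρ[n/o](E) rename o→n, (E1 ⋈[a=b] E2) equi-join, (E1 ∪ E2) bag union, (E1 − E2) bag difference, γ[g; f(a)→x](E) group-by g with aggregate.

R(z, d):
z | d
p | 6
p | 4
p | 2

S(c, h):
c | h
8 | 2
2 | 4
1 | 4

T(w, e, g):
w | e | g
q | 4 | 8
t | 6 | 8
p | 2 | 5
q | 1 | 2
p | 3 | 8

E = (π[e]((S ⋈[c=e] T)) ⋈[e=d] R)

Row counts bottom-up:
  S → 3
  T → 5
  (S ⋈[c=e] T) → 2
  π[e]((S ⋈[c=e] T)) → 2
  R → 3
  (π[e]((S ⋈[c=e] T)) ⋈[e=d] R) → 1

|E| = 1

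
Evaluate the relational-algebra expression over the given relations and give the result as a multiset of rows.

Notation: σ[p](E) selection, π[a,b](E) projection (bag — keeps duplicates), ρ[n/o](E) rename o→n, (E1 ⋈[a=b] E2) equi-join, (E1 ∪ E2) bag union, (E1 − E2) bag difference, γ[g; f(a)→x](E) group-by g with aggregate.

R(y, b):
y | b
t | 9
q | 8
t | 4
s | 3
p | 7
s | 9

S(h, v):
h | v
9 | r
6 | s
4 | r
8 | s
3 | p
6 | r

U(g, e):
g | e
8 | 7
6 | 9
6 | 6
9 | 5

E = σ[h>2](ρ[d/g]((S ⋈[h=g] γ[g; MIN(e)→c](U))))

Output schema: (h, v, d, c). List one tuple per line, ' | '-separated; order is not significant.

Stepwise |·|:
  S → 6
  U → 4
  γ[g; MIN(e)→c](U) → 3
  (S ⋈[h=g] γ[g; MIN(e)→c](U)) → 4
  ρ[d/g]((S ⋈[h=g] γ[g; MIN(e)→c](U))) → 4
  σ[h>2](ρ[d/g]((S ⋈[h=g] γ[g; MIN(e)→c](U)))) → 4

== RESULT ==
h | v | d | c
6 | r | 6 | 6
6 | s | 6 | 6
8 | s | 8 | 7
9 | r | 9 | 5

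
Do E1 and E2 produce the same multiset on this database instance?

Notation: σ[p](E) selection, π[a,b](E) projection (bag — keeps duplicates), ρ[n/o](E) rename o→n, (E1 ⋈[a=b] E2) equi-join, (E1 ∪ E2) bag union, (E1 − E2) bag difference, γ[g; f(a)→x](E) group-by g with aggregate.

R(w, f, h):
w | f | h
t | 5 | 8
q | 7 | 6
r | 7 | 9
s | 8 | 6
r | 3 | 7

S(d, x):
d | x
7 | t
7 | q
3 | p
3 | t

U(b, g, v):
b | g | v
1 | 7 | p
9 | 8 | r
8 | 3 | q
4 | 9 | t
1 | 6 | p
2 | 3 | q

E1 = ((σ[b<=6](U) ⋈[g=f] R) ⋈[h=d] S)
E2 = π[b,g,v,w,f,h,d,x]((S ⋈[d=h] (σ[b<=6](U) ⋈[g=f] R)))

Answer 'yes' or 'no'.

E1 stepwise |·|:
  U → 6
  σ[b<=6](U) → 4
  R → 5
  (σ[b<=6](U) ⋈[g=f] R) → 3
  S → 4
  ((σ[b<=6](U) ⋈[g=f] R) ⋈[h=d] S) → 2
E2 stepwise |·|:
  S → 4
  U → 6
  σ[b<=6](U) → 4
  R → 5
  (σ[b<=6](U) ⋈[g=f] R) → 3
  (S ⋈[d=h] (σ[b<=6](U) ⋈[g=f] R)) → 2
  π[b,g,v,w,f,h,d,x]((S ⋈[d=h] (σ[b<=6](U) ⋈[g=f] R))) → 2

E1 and E2 produce the same multiset:
b | g | v | w | f | h | d | x
2 | 3 | q | r | 3 | 7 | 7 | q
2 | 3 | q | r | 3 | 7 | 7 | t

yes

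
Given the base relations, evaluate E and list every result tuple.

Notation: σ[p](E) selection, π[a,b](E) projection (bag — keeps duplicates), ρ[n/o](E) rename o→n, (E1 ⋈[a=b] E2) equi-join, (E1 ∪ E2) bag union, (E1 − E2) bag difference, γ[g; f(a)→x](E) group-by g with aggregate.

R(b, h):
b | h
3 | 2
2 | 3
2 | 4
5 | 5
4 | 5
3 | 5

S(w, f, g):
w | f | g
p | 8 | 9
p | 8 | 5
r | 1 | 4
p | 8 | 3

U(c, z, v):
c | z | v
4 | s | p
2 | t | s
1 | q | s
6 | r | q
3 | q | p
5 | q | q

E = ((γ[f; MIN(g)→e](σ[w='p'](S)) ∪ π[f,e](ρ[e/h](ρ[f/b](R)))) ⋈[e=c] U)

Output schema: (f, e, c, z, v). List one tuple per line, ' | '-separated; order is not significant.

Row counts bottom-up:
  S → 4
  σ[w='p'](S) → 3
  γ[f; MIN(g)→e](σ[w='p'](S)) → 1
  R → 6
  ρ[f/b](R) → 6
  ρ[e/h](ρ[f/b](R)) → 6
  π[f,e](ρ[e/h](ρ[f/b](R))) → 6
  (γ[f; MIN(g)→e](σ[w='p'](S)) ∪ π[f,e](ρ[e/h](ρ[f/b](R)))) → 7
  U → 6
  ((γ[f; MIN(g)→e](σ[w='p'](S)) ∪ π[f,e](ρ[e/h](ρ[f/b](R)))) ⋈[e=c] U) → 7

== RESULT ==
f | e | c | z | v
2 | 3 | 3 | q | p
2 | 4 | 4 | s | p
3 | 2 | 2 | t | s
3 | 5 | 5 | q | q
4 | 5 | 5 | q | q
5 | 5 | 5 | q | q
8 | 3 | 3 | q | p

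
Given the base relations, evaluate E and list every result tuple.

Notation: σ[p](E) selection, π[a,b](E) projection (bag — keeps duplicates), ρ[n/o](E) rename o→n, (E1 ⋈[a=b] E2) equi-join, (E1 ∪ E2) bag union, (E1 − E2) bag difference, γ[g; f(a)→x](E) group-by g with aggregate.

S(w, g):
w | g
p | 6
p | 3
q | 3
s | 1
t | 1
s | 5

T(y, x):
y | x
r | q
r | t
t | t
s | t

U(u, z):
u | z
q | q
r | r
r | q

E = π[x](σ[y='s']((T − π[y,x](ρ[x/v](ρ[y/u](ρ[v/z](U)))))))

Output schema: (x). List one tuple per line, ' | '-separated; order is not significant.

Row counts bottom-up:
  T → 4
  U → 3
  ρ[v/z](U) → 3
  ρ[y/u](ρ[v/z](U)) → 3
  ρ[x/v](ρ[y/u](ρ[v/z](U))) → 3
  π[y,x](ρ[x/v](ρ[y/u](ρ[v/z](U)))) → 3
  (T − π[y,x](ρ[x/v](ρ[y/u](ρ[v/z](U))))) → 3
  σ[y='s']((T − π[y,x](ρ[x/v](ρ[y/u](ρ[v/z](U)))))) → 1
  π[x](σ[y='s']((T − π[y,x](ρ[x/v](ρ[y/u](ρ[v/z](U))))))) → 1

== RESULT ==
x
t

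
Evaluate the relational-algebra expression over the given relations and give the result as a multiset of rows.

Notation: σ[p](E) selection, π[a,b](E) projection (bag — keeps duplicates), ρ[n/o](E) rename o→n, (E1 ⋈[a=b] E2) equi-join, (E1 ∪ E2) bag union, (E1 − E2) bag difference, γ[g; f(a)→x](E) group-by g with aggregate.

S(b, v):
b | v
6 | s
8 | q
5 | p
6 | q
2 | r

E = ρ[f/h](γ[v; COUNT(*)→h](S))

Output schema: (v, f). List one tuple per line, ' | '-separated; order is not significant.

Subexpression sizes:
  S → 5
  γ[v; COUNT(*)→h](S) → 4
  ρ[f/h](γ[v; COUNT(*)→h](S)) → 4

== RESULT ==
v | f
p | 1
q | 2
r | 1
s | 1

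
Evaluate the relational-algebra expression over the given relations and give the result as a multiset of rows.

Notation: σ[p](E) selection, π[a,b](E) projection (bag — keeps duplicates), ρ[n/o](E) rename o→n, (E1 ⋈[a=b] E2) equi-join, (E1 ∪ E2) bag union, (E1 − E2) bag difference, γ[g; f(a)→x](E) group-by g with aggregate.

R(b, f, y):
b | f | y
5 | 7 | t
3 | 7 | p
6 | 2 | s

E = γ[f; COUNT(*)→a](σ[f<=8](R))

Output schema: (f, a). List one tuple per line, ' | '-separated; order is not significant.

Per-node cardinality:
  R → 3
  σ[f<=8](R) → 3
  γ[f; COUNT(*)→a](σ[f<=8](R)) → 2

== RESULT ==
f | a
2 | 1
7 | 2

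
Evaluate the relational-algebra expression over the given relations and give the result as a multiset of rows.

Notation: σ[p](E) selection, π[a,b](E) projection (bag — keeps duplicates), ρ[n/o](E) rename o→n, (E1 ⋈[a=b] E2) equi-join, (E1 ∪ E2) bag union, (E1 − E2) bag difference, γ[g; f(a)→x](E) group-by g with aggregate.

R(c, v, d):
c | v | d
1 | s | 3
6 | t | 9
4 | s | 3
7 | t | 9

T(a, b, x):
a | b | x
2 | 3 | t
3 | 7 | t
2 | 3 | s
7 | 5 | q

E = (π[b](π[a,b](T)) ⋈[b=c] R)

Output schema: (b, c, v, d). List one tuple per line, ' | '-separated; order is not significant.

Row counts bottom-up:
  T → 4
  π[a,b](T) → 4
  π[b](π[a,b](T)) → 4
  R → 4
  (π[b](π[a,b](T)) ⋈[b=c] R) → 1

== RESULT ==
b | c | v | d
7 | 7 | t | 9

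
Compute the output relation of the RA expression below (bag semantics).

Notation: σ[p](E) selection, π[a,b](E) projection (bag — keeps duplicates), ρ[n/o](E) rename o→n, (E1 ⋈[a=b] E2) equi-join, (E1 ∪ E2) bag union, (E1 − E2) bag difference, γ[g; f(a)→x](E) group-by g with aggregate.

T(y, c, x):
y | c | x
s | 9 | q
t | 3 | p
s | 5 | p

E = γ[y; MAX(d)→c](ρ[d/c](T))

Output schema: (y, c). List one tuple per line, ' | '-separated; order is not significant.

Row counts bottom-up:
  T → 3
  ρ[d/c](T) → 3
  γ[y; MAX(d)→c](ρ[d/c](T)) → 2

== RESULT ==
y | c
s | 9
t | 3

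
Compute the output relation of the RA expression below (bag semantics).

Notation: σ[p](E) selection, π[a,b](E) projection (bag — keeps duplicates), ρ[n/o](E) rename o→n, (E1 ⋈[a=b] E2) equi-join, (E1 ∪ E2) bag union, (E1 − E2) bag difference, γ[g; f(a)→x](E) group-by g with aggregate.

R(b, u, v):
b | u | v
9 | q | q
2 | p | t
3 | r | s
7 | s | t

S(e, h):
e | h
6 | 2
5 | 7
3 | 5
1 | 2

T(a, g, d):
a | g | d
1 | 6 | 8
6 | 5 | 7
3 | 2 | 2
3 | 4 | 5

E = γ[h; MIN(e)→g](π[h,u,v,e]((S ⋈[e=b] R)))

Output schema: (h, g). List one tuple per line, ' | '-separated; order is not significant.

Stepwise |·|:
  S → 4
  R → 4
  (S ⋈[e=b] R) → 1
  π[h,u,v,e]((S ⋈[e=b] R)) → 1
  γ[h; MIN(e)→g](π[h,u,v,e]((S ⋈[e=b] R))) → 1

== RESULT ==
h | g
5 | 3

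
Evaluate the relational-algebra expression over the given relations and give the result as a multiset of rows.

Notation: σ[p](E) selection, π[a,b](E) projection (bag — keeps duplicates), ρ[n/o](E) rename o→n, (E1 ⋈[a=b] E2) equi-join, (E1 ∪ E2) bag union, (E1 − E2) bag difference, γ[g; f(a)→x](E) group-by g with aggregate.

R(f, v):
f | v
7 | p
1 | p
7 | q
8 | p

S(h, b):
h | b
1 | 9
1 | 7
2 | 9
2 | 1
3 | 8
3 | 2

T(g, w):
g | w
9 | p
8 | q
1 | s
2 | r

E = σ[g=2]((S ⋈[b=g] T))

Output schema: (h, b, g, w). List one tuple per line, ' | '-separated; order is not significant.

Stepwise |·|:
  S → 6
  T → 4
  (S ⋈[b=g] T) → 5
  σ[g=2]((S ⋈[b=g] T)) → 1

== RESULT ==
h | b | g | w
3 | 2 | 2 | r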